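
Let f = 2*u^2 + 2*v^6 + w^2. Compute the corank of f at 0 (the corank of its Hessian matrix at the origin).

1

The Hessian at 0 is [[4, 0, 0], [0, 0, 0], [0, 0, 2]] of rank 2; hence corank 1.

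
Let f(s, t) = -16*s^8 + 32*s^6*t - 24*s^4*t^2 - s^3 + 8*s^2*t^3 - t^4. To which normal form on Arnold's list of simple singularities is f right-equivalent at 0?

The Hessian of f at 0 is [[0, 0], [0, 0]] with rank 0, so corank 2. A Groebner basis of the Jacobian ideal J(f) in C{s,t} is {t^3, s^2}; counting standard monomials gives mu = 6. Corank 2; j^3 = -s^3 is a perfect cube, so E-series; the 4-jet and mu = 6 give E_6.

E_6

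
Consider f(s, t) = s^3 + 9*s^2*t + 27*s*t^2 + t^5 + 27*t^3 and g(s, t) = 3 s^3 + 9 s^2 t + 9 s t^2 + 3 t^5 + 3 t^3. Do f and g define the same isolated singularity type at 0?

Yes.

The Hessian of f at 0 is [[0, 0], [0, 0]] with rank 0, so corank 2. A Groebner basis of the Jacobian ideal J(f) in C{s,t} is {t^4, s^2 + 6*s*t + 9*t^2}; counting standard monomials gives mu = 8. Corank 2; j^3 = (s + 3*t)^3 is a perfect cube, so E-series; the 5-jet and mu = 8 give E_8. The Hessian of g at 0 is [[0, 0], [0, 0]] with rank 0, so corank 2. A Groebner basis of the Jacobian ideal J(g) in C{s,t} is {t^4, s^2 + 2*s*t + t^2}; counting standard monomials gives mu = 8. Corank 2; j^3 = 3*(s + t)^3 is a perfect cube, so E-series; the 5-jet and mu = 8 give E_8. Both have type E_8, hence right-equivalent.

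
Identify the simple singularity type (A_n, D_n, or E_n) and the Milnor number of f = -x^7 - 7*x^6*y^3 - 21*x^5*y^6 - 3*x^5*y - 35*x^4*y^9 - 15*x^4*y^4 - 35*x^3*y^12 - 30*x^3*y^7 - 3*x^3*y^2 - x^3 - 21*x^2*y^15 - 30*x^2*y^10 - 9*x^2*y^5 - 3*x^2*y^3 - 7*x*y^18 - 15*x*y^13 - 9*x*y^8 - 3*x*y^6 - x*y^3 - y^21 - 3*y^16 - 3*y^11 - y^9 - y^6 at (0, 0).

Type E_{7}, Milnor number mu = 7.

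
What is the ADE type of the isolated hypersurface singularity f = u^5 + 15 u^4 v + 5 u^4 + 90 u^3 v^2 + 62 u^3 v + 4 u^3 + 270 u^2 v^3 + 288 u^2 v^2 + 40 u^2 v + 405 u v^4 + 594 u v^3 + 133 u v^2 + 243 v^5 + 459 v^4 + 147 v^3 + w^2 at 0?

D5

The Hessian of f at 0 has rank 1. Corank 2; j^3 = (u + 3*v)*(2*u + 7*v)^2 has shape L^2 M (L != M), so D-series; mu = 5 gives D_5.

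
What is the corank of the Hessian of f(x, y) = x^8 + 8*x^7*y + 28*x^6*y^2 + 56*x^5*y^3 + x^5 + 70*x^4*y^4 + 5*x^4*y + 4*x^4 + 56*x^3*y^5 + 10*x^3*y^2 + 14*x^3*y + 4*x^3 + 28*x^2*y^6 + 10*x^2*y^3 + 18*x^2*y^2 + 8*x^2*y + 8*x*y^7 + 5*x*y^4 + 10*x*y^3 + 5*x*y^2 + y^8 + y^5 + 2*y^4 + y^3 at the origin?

2

Hessian at 0 has rank 0.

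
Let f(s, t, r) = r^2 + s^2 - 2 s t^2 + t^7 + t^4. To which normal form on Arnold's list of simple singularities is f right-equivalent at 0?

The Hessian of f at 0 is [[2, 0, 0], [0, 0, 0], [0, 0, 2]] with rank 2, so corank 1. A Groebner basis of the Jacobian ideal J(f) in C{s,t,r} is {s^3, -s + t^2, r}; counting standard monomials gives mu = 6. Corank 1: A-series; mu = 6 gives A_6.

A_6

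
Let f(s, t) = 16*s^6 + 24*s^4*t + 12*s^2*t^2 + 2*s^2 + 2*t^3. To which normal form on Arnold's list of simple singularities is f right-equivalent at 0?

A_{2}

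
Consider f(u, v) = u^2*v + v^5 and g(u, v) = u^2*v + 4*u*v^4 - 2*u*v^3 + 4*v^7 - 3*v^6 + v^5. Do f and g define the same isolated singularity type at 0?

No.

The Hessian of f at 0 is [[0, 0], [0, 0]] with rank 0, so corank 2. A Groebner basis of the Jacobian ideal J(f) in C{u,v} is {u^2/5 + v^4, u^3, u*v}; counting standard monomials gives mu = 6. Corank 2; j^3 = u^2*v has shape L^2 M (L != M), so D-series; mu = 6 gives D_6. The Hessian of g at 0 is [[0, 0], [0, 0]] with rank 0, so corank 2. A Groebner basis of the Jacobian ideal J(g) in C{u,v} is {u*v/2 + v^4 - v^3/2, u^3, u^2*v + u^2/10 + u*v/20 - v^3/20, -u^2/5 + u*v^2 + 2*u*v/5 - 2*v^3/5}; counting standard monomials gives mu = 7. Corank 2; j^3 = u^2*v has shape L^2 M (L != M), so D-series; mu = 7 gives D_7. f is D_6 but g is D_7, hence not right-equivalent.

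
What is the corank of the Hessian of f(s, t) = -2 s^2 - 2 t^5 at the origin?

1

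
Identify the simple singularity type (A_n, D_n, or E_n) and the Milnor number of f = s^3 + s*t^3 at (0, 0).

Type E7, Milnor number mu = 7.

The Hessian of f at 0 has rank 0. Corank 2; j^3 = s^3 is a perfect cube, so E-series; the 4-jet and mu = 7 give E_7.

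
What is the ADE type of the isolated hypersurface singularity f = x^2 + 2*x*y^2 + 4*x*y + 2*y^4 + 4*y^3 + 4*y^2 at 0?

A_{3}

The Hessian of f at 0 is [[2, 4], [4, 8]] with rank 1, so corank 1. A Groebner basis of the Jacobian ideal J(f) in C{x,y} is {x^2 + 4*x + 8*y, x*y - 2*x - 4*y, x + y^2 + 2*y}; counting standard monomials gives mu = 3. Corank 1: A-series; mu = 3 gives A_3.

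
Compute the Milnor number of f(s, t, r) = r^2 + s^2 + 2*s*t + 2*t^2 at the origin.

1

The Hessian of f at 0 has rank 3. Corank 0: nondegenerate Morse point, so A_1.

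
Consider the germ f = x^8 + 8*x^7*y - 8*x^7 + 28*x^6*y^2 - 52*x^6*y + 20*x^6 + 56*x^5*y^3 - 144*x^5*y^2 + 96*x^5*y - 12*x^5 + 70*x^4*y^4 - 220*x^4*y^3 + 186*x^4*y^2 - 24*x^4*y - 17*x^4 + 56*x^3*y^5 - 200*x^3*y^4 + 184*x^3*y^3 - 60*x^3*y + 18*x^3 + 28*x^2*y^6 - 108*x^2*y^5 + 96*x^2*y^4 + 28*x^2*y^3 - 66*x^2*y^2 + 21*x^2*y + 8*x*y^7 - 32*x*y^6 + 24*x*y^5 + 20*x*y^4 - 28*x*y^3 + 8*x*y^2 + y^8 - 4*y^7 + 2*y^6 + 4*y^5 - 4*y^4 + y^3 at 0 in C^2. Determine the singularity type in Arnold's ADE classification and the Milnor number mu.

Type D_{5}, Milnor number mu = 5.

The Hessian of f at 0 has rank 0. Corank 2; j^3 = (2*x + y)*(3*x + y)^2 has shape L^2 M (L != M), so D-series; mu = 5 gives D_5.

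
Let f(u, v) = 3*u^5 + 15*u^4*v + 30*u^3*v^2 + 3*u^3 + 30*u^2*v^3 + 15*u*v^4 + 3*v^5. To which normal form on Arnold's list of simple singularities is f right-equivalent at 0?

E_8

The Hessian of f at 0 is [[0, 0], [0, 0]] with rank 0, so corank 2. A Groebner basis of the Jacobian ideal J(f) in C{u,v} is {v^5, u*v^3 + v^4/4, u^2}; counting standard monomials gives mu = 8. Corank 2; j^3 = 3*u^3 is a perfect cube, so E-series; the 5-jet and mu = 8 give E_8.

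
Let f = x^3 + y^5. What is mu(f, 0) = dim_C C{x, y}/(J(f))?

8

The Hessian of f at 0 is [[0, 0], [0, 0]] with rank 0, so corank 2. A Groebner basis of the Jacobian ideal J(f) in C{x,y} is {y^4, x^2}; counting standard monomials gives mu = 8. Corank 2; j^3 = x^3 is a perfect cube, so E-series; the 5-jet and mu = 8 give E_8.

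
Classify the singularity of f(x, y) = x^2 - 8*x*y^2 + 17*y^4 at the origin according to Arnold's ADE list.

A_3

The Hessian of f at 0 has rank 1. Corank 1: A-series; mu = 3 gives A_3.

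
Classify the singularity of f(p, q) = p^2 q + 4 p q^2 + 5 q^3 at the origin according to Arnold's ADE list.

The Hessian of f at 0 has rank 0. Corank 2; j^3 = q*(p^2 + 4*p*q + 5*q^2) splits into three distinct lines over C (the quadratic factor has nonzero discriminant), so D_4.

D4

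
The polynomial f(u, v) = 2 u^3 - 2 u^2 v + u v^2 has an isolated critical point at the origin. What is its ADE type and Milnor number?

Type D_{4}, Milnor number mu = 4.

The Hessian of f at 0 has rank 0. Corank 2; j^3 = u*(2*u^2 - 2*u*v + v^2) splits into three distinct lines over C (the quadratic factor has nonzero discriminant), so D_4.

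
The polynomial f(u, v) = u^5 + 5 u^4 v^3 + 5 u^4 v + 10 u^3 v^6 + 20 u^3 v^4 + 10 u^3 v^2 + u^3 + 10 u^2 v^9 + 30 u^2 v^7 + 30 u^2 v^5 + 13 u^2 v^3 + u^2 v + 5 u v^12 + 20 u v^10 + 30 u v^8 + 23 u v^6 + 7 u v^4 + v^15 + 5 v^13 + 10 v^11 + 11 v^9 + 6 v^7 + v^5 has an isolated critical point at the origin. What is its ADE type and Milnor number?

The Hessian of f at 0 has rank 0. Corank 2; j^3 = u^2*(u + v) has shape L^2 M (L != M), so D-series; mu = 6 gives D_6.

Type D_6, Milnor number mu = 6.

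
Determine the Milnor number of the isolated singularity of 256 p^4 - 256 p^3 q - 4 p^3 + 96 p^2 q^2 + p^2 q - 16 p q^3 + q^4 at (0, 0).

5

The Hessian of f at 0 has rank 0. Corank 2; j^3 = -p^2*(4*p - q) has shape L^2 M (L != M), so D-series; mu = 5 gives D_5.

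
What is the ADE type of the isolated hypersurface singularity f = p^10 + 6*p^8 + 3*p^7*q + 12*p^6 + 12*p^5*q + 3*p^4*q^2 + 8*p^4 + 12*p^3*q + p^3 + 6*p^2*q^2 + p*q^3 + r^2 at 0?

The Hessian of f at 0 is [[0, 0, 0], [0, 0, 0], [0, 0, 2]] with rank 1, so corank 2. A Groebner basis of the Jacobian ideal J(f) in C{p,q,r} is {3*p^2/4 + q^4 + q^3/4, p^3, p^2*q - p^2/4 - q^3/12, p^2 + p*q^2 + q^3/3, r}; counting standard monomials gives mu = 7. Corank 2; j^3 = p^3 is a perfect cube, so E-series; the 4-jet and mu = 7 give E_7.

E_{7}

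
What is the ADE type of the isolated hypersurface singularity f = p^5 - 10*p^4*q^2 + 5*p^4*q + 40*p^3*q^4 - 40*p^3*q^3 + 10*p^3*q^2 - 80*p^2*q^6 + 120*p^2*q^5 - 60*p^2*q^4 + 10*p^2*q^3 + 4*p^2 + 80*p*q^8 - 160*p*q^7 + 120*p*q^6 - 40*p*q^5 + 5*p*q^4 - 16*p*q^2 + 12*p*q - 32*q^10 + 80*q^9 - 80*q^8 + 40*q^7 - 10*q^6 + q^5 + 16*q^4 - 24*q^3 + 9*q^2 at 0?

A4

The Hessian of f at 0 is [[8, 12], [12, 18]] with rank 1, so corank 1. A Groebner basis of the Jacobian ideal J(f) in C{p,q} is {p^2 + 3*p*q + 9*p/8 + 27*q/16, -p/2 + q^2 - 3*q/4}; counting standard monomials gives mu = 4. Corank 1: A-series; mu = 4 gives A_4.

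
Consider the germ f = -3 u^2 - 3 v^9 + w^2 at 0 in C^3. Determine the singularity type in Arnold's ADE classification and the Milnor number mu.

Type A_{8}, Milnor number mu = 8.

The Hessian of f at 0 is [[-6, 0, 0], [0, 0, 0], [0, 0, 2]] with rank 2, so corank 1. A Groebner basis of the Jacobian ideal J(f) in C{u,v,w} is {v^8, u, w}; counting standard monomials gives mu = 8. Corank 1: A-series; mu = 8 gives A_8.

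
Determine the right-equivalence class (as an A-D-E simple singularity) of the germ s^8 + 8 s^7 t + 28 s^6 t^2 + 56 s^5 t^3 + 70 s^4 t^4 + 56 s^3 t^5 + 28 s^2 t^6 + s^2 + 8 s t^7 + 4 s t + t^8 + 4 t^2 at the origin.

A_7

The Hessian of f at 0 has rank 1. Corank 1: A-series; mu = 7 gives A_7.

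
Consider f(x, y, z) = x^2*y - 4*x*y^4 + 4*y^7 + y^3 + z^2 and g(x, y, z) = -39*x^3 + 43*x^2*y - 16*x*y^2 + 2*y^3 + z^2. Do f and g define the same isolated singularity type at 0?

Yes.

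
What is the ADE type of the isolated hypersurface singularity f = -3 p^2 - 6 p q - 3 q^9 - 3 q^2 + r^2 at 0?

The Hessian of f at 0 has rank 2. Corank 1: A-series; mu = 8 gives A_8.

A_{8}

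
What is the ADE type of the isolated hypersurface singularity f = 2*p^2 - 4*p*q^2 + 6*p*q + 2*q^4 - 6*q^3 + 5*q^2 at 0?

A_{1}

The Hessian of f at 0 has rank 2. Corank 0: nondegenerate Morse point, so A_1.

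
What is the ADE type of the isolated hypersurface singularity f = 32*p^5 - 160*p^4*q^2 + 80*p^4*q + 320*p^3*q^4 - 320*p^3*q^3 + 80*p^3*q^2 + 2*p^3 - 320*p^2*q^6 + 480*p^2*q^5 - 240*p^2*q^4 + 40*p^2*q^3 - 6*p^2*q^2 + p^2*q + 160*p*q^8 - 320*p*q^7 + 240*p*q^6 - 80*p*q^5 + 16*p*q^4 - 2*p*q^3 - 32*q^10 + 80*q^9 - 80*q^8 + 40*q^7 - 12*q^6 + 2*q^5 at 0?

D_{6}

The Hessian of f at 0 is [[0, 0], [0, 0]] with rank 0, so corank 2. A Groebner basis of the Jacobian ideal J(f) in C{p,q} is {p^3, p^2*q, p^2/4 + p*q^2, -5*p^2/2 - p*q + q^3}; counting standard monomials gives mu = 6. Corank 2; j^3 = p^2*(2*p + q) has shape L^2 M (L != M), so D-series; mu = 6 gives D_6.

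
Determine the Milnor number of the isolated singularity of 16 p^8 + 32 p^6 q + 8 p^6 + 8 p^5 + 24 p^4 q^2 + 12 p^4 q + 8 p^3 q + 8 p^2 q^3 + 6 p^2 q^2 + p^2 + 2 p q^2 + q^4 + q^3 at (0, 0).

2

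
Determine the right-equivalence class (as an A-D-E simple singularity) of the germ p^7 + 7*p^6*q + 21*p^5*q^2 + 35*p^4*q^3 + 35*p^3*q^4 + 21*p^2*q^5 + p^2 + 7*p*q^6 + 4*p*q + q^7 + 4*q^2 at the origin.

A_{6}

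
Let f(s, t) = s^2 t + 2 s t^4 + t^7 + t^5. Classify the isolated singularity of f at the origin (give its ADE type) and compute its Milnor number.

Type D_6, Milnor number mu = 6.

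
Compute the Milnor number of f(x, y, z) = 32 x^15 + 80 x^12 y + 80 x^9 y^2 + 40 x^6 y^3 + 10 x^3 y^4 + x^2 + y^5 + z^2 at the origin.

4

The Hessian of f at 0 is [[2, 0, 0], [0, 0, 0], [0, 0, 2]] with rank 2, so corank 1. A Groebner basis of the Jacobian ideal J(f) in C{x,y,z} is {y^4, x, z}; counting standard monomials gives mu = 4. Corank 1: A-series; mu = 4 gives A_4.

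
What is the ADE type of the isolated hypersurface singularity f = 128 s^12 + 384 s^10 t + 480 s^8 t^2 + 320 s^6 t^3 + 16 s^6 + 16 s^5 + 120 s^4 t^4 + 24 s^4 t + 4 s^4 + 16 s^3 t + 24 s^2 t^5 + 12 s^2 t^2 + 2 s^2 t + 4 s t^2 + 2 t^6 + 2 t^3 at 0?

D_7

The Hessian of f at 0 has rank 0. Corank 2; j^3 = 2*t*(s + t)^2 has shape L^2 M (L != M), so D-series; mu = 7 gives D_7.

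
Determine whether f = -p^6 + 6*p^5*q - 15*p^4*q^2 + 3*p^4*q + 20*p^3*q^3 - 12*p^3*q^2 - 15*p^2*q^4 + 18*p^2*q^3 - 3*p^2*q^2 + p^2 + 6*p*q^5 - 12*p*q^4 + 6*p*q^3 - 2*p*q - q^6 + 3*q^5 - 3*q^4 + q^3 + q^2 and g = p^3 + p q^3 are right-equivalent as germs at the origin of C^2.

The Hessian of f at 0 is [[2, -2], [-2, 2]] with rank 1, so corank 1. A Groebner basis of the Jacobian ideal J(f) in C{p,q} is {q^2, p - q}; counting standard monomials gives mu = 2. Corank 1: A-series; mu = 2 gives A_2. The Hessian of g at 0 is [[0, 0], [0, 0]] with rank 0, so corank 2. A Groebner basis of the Jacobian ideal J(g) in C{p,q} is {p^3, p*q^2, 3*p^2 + q^3}; counting standard monomials gives mu = 7. Corank 2; j^3 = p^3 is a perfect cube, so E-series; the 4-jet and mu = 7 give E_7. f is A_2 but g is E_7, hence not right-equivalent.

No.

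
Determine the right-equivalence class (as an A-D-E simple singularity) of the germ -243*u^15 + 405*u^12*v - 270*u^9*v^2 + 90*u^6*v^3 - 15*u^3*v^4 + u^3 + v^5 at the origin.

E8

The Hessian of f at 0 is [[0, 0], [0, 0]] with rank 0, so corank 2. A Groebner basis of the Jacobian ideal J(f) in C{u,v} is {v^4, u^2}; counting standard monomials gives mu = 8. Corank 2; j^3 = u^3 is a perfect cube, so E-series; the 5-jet and mu = 8 give E_8.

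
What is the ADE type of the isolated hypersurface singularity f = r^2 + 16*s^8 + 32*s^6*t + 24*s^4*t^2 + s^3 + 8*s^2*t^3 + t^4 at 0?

E_6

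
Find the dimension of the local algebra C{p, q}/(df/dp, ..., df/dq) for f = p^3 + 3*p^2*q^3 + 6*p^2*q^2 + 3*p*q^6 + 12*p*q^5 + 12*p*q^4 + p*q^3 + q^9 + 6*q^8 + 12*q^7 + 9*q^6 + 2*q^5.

7

The Hessian of f at 0 has rank 0. Corank 2; j^3 = p^3 is a perfect cube, so E-series; the 4-jet and mu = 7 give E_7.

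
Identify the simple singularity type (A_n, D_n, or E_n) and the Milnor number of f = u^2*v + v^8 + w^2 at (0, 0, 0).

The Hessian of f at 0 is [[0, 0, 0], [0, 0, 0], [0, 0, 2]] with rank 1, so corank 2. A Groebner basis of the Jacobian ideal J(f) in C{u,v,w} is {u^2/8 + v^7, u^3, u*v, w}; counting standard monomials gives mu = 9. Corank 2; j^3 = u^2*v has shape L^2 M (L != M), so D-series; mu = 9 gives D_9.

Type D9, Milnor number mu = 9.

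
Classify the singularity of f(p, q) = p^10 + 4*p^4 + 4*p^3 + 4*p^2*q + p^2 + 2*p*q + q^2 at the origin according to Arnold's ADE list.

A9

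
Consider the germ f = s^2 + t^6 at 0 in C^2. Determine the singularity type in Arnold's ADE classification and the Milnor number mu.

Type A_{5}, Milnor number mu = 5.

The Hessian of f at 0 has rank 1. Corank 1: A-series; mu = 5 gives A_5.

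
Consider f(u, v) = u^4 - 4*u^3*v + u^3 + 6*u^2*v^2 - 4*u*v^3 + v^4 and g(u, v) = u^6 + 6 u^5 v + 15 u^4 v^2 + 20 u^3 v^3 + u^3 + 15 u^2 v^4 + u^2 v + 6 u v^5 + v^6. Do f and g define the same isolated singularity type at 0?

The Hessian of f at 0 has rank 0. Corank 2; j^3 = u^3 is a perfect cube, so E-series; the 4-jet and mu = 6 give E_6. The Hessian of g at 0 has rank 0. Corank 2; j^3 = u^2*(u + v) has shape L^2 M (L != M), so D-series; mu = 7 gives D_7. f is E_6 but g is D_7, hence not right-equivalent.

No.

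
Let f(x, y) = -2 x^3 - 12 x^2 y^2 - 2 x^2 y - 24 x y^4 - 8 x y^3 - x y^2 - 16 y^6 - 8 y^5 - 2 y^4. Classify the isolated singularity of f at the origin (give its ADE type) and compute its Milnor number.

Type D4, Milnor number mu = 4.

The Hessian of f at 0 has rank 0. Corank 2; j^3 = -x*(2*x^2 + 2*x*y + y^2) splits into three distinct lines over C (the quadratic factor has nonzero discriminant), so D_4.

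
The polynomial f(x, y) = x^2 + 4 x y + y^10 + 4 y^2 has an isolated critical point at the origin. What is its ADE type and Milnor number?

Type A_9, Milnor number mu = 9.

The Hessian of f at 0 is [[2, 4], [4, 8]] with rank 1, so corank 1. A Groebner basis of the Jacobian ideal J(f) in C{x,y} is {y^9, x + 2*y}; counting standard monomials gives mu = 9. Corank 1: A-series; mu = 9 gives A_9.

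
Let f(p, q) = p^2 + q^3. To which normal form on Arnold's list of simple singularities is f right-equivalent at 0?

The Hessian of f at 0 has rank 1. Corank 1: A-series; mu = 2 gives A_2.

A_2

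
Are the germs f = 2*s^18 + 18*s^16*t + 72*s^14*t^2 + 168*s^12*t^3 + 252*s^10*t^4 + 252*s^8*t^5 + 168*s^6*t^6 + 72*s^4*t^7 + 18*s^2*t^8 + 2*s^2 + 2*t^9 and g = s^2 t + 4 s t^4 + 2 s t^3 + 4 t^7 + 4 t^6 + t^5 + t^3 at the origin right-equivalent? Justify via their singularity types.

The Hessian of f at 0 has rank 1. Corank 1: A-series; mu = 8 gives A_8. The Hessian of g at 0 has rank 0. Corank 2; j^3 = t*(s^2 + t^2) splits into three distinct lines over C (the quadratic factor has nonzero discriminant), so D_4. f is A_8 but g is D_4, hence not right-equivalent.

No.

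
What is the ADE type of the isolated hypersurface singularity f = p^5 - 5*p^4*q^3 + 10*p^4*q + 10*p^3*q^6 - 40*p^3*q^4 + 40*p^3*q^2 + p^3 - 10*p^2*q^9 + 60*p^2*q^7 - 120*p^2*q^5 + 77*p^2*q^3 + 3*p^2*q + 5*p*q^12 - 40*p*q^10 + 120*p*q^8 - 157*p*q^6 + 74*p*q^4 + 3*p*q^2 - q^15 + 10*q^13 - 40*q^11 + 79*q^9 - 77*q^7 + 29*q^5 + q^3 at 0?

E_{8}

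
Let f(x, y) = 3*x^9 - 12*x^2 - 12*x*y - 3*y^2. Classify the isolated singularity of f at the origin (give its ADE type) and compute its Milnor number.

Type A_8, Milnor number mu = 8.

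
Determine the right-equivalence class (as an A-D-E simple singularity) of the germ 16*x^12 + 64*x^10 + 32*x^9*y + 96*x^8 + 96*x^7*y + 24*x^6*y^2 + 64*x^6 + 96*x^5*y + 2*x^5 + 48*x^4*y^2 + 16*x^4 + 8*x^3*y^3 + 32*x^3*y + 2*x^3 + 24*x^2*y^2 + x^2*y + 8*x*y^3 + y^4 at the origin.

The Hessian of f at 0 has rank 0. Corank 2; j^3 = x^2*(2*x + y) has shape L^2 M (L != M), so D-series; mu = 5 gives D_5.

D_{5}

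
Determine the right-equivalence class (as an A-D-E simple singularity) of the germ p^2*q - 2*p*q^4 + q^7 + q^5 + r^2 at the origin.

D6

The Hessian of f at 0 is [[0, 0, 0], [0, 0, 0], [0, 0, 2]] with rank 1, so corank 2. A Groebner basis of the Jacobian ideal J(f) in C{p,q,r} is {-p*q + q^4, p*q^2, p^2 + 5*p*q, r}; counting standard monomials gives mu = 6. Corank 2; j^3 = p^2*q has shape L^2 M (L != M), so D-series; mu = 6 gives D_6.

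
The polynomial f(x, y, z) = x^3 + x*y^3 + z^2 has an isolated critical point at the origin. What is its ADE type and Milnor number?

The Hessian of f at 0 has rank 1. Corank 2; j^3 = x^3 is a perfect cube, so E-series; the 4-jet and mu = 7 give E_7.

Type E_7, Milnor number mu = 7.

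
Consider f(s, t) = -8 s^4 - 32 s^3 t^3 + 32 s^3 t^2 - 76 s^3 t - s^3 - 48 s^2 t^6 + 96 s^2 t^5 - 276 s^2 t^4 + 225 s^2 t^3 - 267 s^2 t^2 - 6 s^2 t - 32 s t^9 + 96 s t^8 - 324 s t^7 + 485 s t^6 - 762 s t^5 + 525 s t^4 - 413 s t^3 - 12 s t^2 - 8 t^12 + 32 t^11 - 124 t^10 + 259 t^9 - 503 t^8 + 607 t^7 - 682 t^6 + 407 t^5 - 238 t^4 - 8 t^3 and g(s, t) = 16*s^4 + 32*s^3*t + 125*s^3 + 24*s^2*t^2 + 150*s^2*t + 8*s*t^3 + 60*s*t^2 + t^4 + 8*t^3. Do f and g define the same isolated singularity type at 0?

The Hessian of f at 0 has rank 0. Corank 2; j^3 = -(s + 2*t)^3 is a perfect cube, so E-series; the 4-jet and mu = 7 give E_7. The Hessian of g at 0 has rank 0. Corank 2; j^3 = (5*s + 2*t)^3 is a perfect cube, so E-series; the 4-jet and mu = 6 give E_6. f is E_7 but g is E_6, hence not right-equivalent.

No.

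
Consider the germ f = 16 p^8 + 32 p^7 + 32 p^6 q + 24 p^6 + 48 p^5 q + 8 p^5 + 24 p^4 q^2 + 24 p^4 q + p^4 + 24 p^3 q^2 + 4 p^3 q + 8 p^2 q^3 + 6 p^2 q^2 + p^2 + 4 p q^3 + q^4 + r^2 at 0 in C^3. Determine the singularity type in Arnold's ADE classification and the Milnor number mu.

The Hessian of f at 0 is [[2, 0, 0], [0, 0, 0], [0, 0, 2]] with rank 2, so corank 1. A Groebner basis of the Jacobian ideal J(f) in C{p,q,r} is {q^3, p, r}; counting standard monomials gives mu = 3. Corank 1: A-series; mu = 3 gives A_3.

Type A3, Milnor number mu = 3.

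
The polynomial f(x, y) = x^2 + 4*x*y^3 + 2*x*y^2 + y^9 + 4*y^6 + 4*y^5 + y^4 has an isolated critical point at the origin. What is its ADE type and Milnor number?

The Hessian of f at 0 has rank 1. Corank 1: A-series; mu = 8 gives A_8.

Type A_8, Milnor number mu = 8.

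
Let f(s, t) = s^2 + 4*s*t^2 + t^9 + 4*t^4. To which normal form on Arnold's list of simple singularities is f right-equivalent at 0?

A_8

The Hessian of f at 0 has rank 1. Corank 1: A-series; mu = 8 gives A_8.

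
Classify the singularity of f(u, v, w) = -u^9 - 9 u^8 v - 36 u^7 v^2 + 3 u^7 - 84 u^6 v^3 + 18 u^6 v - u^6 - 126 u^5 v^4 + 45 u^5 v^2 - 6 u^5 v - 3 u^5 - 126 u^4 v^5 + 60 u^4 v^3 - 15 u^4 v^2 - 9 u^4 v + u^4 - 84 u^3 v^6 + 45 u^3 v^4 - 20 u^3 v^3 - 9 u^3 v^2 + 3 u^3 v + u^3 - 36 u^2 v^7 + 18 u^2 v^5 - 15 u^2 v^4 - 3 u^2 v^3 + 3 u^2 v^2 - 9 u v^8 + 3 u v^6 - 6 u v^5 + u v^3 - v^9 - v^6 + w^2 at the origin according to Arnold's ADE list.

E7

The Hessian of f at 0 has rank 1. Corank 2; j^3 = u^3 is a perfect cube, so E-series; the 4-jet and mu = 7 give E_7.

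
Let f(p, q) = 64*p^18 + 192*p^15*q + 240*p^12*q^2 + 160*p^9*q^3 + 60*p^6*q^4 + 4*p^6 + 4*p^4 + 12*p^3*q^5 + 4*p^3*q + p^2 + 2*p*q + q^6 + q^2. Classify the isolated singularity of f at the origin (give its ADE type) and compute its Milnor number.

The Hessian of f at 0 has rank 1. Corank 1: A-series; mu = 5 gives A_5.

Type A_5, Milnor number mu = 5.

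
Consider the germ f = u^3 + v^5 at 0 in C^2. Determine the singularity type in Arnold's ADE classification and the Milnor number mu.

Type E_{8}, Milnor number mu = 8.

The Hessian of f at 0 has rank 0. Corank 2; j^3 = u^3 is a perfect cube, so E-series; the 5-jet and mu = 8 give E_8.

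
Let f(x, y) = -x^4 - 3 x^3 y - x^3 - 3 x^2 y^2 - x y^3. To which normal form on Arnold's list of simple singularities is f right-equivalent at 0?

E7

The Hessian of f at 0 has rank 0. Corank 2; j^3 = -x^3 is a perfect cube, so E-series; the 4-jet and mu = 7 give E_7.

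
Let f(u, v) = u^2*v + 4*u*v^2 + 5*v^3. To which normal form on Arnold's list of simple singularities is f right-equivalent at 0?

The Hessian of f at 0 is [[0, 0], [0, 0]] with rank 0, so corank 2. A Groebner basis of the Jacobian ideal J(f) in C{u,v} is {v^3, u^2 - v^2, u*v + 2*v^2}; counting standard monomials gives mu = 4. Corank 2; j^3 = v*(u^2 + 4*u*v + 5*v^2) splits into three distinct lines over C (the quadratic factor has nonzero discriminant), so D_4.

D_4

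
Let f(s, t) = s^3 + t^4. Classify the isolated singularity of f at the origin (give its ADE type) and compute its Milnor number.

The Hessian of f at 0 is [[0, 0], [0, 0]] with rank 0, so corank 2. A Groebner basis of the Jacobian ideal J(f) in C{s,t} is {t^3, s^2}; counting standard monomials gives mu = 6. Corank 2; j^3 = s^3 is a perfect cube, so E-series; the 4-jet and mu = 6 give E_6.

Type E6, Milnor number mu = 6.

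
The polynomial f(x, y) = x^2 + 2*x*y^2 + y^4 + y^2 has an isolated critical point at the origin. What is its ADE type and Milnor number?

Type A_{1}, Milnor number mu = 1.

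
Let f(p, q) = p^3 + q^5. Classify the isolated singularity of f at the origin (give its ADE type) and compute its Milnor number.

Type E8, Milnor number mu = 8.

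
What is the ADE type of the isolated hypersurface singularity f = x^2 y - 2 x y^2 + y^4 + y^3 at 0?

The Hessian of f at 0 is [[0, 0], [0, 0]] with rank 0, so corank 2. A Groebner basis of the Jacobian ideal J(f) in C{x,y} is {x^3 + x^2/4 - y^2/4, x^2/4 + y^3 - y^2/4, x*y - y^2}; counting standard monomials gives mu = 5. Corank 2; j^3 = y*(x - y)^2 has shape L^2 M (L != M), so D-series; mu = 5 gives D_5.

D_5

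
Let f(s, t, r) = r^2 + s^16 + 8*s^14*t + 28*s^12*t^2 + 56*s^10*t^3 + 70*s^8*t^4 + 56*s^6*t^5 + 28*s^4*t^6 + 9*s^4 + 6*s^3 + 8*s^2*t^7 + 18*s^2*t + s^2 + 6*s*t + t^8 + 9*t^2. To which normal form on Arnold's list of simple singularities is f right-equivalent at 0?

A_7

The Hessian of f at 0 is [[2, 6, 0], [6, 18, 0], [0, 0, 2]] with rank 2, so corank 1. A Groebner basis of the Jacobian ideal J(f) in C{s,t,r} is {s*t^3 - 2*s*t^2/3 + 5*s*t/81 - s/729 - t^3 + 4*t^2/27 - t/243, 14*s*t^2/27 - 14*s*t/243 + s/729 + t^4 + 2*t^3/3 - 11*t^2/81 + t/243, s^2 + s/3 + t, r}; counting standard monomials gives mu = 7. Corank 1: A-series; mu = 7 gives A_7.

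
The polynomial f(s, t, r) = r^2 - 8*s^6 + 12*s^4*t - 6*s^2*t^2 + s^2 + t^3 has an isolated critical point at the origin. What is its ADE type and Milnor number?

Type A2, Milnor number mu = 2.

The Hessian of f at 0 has rank 2. Corank 1: A-series; mu = 2 gives A_2.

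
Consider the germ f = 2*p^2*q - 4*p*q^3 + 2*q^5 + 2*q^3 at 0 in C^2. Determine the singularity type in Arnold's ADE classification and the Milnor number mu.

Type D4, Milnor number mu = 4.

The Hessian of f at 0 is [[0, 0], [0, 0]] with rank 0, so corank 2. A Groebner basis of the Jacobian ideal J(f) in C{p,q} is {q^3, p^2 + 3*q^2, p*q}; counting standard monomials gives mu = 4. Corank 2; j^3 = 2*q*(p^2 + q^2) splits into three distinct lines over C (the quadratic factor has nonzero discriminant), so D_4.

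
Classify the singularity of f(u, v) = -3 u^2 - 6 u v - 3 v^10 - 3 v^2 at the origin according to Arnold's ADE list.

The Hessian of f at 0 has rank 1. Corank 1: A-series; mu = 9 gives A_9.

A9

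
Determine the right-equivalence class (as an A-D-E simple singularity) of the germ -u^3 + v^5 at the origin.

E8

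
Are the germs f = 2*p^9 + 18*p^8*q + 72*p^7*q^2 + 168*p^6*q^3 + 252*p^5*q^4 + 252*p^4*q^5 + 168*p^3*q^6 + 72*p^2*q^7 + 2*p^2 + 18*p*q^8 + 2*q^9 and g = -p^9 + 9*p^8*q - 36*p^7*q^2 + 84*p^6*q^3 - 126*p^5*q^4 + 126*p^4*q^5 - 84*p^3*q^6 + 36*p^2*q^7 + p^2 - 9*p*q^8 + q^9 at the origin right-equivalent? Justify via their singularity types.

Yes.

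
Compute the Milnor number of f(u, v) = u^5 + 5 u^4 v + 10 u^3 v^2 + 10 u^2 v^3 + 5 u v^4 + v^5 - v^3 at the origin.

8

The Hessian of f at 0 is [[0, 0], [0, 0]] with rank 0, so corank 2. A Groebner basis of the Jacobian ideal J(f) in C{u,v} is {u^4 + 4*u^3*v, v^2}; counting standard monomials gives mu = 8. Corank 2; j^3 = -v^3 is a perfect cube, so E-series; the 5-jet and mu = 8 give E_8.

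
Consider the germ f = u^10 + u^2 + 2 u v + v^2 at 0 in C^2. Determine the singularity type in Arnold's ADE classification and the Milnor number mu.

The Hessian of f at 0 has rank 1. Corank 1: A-series; mu = 9 gives A_9.

Type A_{9}, Milnor number mu = 9.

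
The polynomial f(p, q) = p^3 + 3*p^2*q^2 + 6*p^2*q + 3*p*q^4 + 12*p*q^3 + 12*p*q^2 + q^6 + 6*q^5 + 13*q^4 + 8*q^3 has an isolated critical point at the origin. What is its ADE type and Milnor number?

The Hessian of f at 0 has rank 0. Corank 2; j^3 = (p + 2*q)^3 is a perfect cube, so E-series; the 4-jet and mu = 6 give E_6.

Type E_{6}, Milnor number mu = 6.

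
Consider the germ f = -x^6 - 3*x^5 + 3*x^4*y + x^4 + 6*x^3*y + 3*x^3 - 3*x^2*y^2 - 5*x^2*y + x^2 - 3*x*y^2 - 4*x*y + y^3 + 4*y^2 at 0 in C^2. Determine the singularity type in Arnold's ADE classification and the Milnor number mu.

Type A_{2}, Milnor number mu = 2.

The Hessian of f at 0 is [[2, -4], [-4, 8]] with rank 1, so corank 1. A Groebner basis of the Jacobian ideal J(f) in C{x,y} is {y^2, x - 2*y}; counting standard monomials gives mu = 2. Corank 1: A-series; mu = 2 gives A_2.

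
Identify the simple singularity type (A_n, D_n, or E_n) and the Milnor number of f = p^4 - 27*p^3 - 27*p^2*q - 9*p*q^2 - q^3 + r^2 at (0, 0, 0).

The Hessian of f at 0 is [[0, 0, 0], [0, 0, 0], [0, 0, 2]] with rank 1, so corank 2. A Groebner basis of the Jacobian ideal J(f) in C{p,q,r} is {q^4, p*q^2 + 2*q^3/9, p^2 + 2*p*q/3 + q^2/9, r}; counting standard monomials gives mu = 6. Corank 2; j^3 = -(3*p + q)^3 is a perfect cube, so E-series; the 4-jet and mu = 6 give E_6.

Type E_6, Milnor number mu = 6.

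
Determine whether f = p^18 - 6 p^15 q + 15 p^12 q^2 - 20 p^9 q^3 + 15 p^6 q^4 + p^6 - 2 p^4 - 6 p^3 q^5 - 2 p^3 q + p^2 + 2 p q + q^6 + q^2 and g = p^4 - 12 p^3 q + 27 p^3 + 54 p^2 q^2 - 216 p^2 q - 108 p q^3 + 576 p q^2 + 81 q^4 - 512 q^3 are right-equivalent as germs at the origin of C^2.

No.

The Hessian of f at 0 has rank 1. Corank 1: A-series; mu = 5 gives A_5. The Hessian of g at 0 has rank 0. Corank 2; j^3 = (3*p - 8*q)^3 is a perfect cube, so E-series; the 4-jet and mu = 6 give E_6. f is A_5 but g is E_6, hence not right-equivalent.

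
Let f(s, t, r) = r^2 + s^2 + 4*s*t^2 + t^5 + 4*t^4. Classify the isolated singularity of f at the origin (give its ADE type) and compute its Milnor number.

Type A_4, Milnor number mu = 4.

The Hessian of f at 0 has rank 2. Corank 1: A-series; mu = 4 gives A_4.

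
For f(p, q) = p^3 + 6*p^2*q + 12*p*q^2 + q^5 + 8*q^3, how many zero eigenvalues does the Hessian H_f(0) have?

2

The Hessian at 0 is [[0, 0], [0, 0]] of rank 0; hence corank 2.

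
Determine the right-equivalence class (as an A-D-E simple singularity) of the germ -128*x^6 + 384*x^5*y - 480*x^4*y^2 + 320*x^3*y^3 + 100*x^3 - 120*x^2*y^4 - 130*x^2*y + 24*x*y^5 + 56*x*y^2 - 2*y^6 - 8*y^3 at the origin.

D_{7}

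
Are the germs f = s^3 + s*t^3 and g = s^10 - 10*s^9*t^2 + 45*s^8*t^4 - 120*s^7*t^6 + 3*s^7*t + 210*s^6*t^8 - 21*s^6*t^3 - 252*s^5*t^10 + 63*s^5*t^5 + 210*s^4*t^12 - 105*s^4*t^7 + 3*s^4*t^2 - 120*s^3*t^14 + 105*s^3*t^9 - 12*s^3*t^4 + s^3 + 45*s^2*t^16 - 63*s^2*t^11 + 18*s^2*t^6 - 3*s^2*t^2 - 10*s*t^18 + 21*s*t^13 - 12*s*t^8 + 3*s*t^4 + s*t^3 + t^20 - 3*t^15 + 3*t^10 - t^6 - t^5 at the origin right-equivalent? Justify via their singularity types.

Yes.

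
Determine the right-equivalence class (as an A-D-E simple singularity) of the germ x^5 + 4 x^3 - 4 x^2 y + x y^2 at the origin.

D_6

The Hessian of f at 0 is [[0, 0], [0, 0]] with rank 0, so corank 2. A Groebner basis of the Jacobian ideal J(f) in C{x,y} is {-32*x*y/5 + y^4 + 16*y^2/5, x*y^2 - y^3/2, x^2 - x*y/2}; counting standard monomials gives mu = 6. Corank 2; j^3 = x*(2*x - y)^2 has shape L^2 M (L != M), so D-series; mu = 6 gives D_6.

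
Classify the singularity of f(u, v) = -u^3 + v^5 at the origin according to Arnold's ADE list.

E8

The Hessian of f at 0 has rank 0. Corank 2; j^3 = -u^3 is a perfect cube, so E-series; the 5-jet and mu = 8 give E_8.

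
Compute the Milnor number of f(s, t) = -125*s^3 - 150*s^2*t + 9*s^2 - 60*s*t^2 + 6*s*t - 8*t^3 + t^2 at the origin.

The Hessian of f at 0 has rank 1. Corank 1: A-series; mu = 2 gives A_2.

2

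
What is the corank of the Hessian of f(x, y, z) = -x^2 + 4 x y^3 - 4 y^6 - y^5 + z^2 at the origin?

1

The Hessian at 0 is [[-2, 0, 0], [0, 0, 0], [0, 0, 2]] of rank 2; hence corank 1.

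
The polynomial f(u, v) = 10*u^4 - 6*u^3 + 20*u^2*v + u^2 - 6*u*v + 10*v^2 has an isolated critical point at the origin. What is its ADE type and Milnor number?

The Hessian of f at 0 is [[2, -6], [-6, 20]] with rank 2, so corank 0. A Groebner basis of the Jacobian ideal J(f) in C{u,v} is {u, v}; counting standard monomials gives mu = 1. Corank 0: nondegenerate Morse point, so A_1.

Type A_1, Milnor number mu = 1.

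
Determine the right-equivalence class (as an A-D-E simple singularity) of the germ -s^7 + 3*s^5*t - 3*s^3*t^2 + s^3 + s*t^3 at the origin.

E_7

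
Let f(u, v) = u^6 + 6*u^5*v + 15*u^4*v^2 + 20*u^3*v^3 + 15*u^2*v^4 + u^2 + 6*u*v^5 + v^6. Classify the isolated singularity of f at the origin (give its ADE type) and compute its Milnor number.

Type A_{5}, Milnor number mu = 5.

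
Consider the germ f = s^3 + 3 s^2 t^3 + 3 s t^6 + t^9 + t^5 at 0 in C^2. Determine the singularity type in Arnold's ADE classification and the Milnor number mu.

The Hessian of f at 0 is [[0, 0], [0, 0]] with rank 0, so corank 2. A Groebner basis of the Jacobian ideal J(f) in C{s,t} is {s^2/2 + s*t^3, t^4, s^3, s^2*t}; counting standard monomials gives mu = 8. Corank 2; j^3 = s^3 is a perfect cube, so E-series; the 5-jet and mu = 8 give E_8.

Type E8, Milnor number mu = 8.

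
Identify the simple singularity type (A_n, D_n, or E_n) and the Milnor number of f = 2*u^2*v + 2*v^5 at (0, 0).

Type D_{6}, Milnor number mu = 6.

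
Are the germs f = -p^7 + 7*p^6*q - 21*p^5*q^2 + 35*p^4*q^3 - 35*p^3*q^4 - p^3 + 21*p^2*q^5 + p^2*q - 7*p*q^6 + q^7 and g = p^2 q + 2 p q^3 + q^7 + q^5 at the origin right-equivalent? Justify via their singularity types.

Yes.

The Hessian of f at 0 is [[0, 0], [0, 0]] with rank 0, so corank 2. A Groebner basis of the Jacobian ideal J(f) in C{p,q} is {p*q/7 + q^6, p*q^2, p^2 - p*q}; counting standard monomials gives mu = 8. Corank 2; j^3 = -p^2*(p - q) has shape L^2 M (L != M), so D-series; mu = 8 gives D_8. The Hessian of g at 0 is [[0, 0], [0, 0]] with rank 0, so corank 2. A Groebner basis of the Jacobian ideal J(g) in C{p,q} is {p^2*q^2 + p^2/7 + p*q^2/7, p^3 - p^2/7 - p*q^2/7, p*q + q^3}; counting standard monomials gives mu = 8. Corank 2; j^3 = p^2*q has shape L^2 M (L != M), so D-series; mu = 8 gives D_8. Both have type D_8, hence right-equivalent.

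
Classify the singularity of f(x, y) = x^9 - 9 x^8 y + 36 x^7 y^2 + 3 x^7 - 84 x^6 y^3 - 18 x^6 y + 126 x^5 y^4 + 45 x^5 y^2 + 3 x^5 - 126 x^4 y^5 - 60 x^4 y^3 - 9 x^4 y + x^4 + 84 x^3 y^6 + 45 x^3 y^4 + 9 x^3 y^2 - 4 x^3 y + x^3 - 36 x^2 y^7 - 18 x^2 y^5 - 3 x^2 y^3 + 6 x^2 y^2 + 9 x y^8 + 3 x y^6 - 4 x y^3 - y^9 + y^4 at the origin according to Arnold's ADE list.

E_{6}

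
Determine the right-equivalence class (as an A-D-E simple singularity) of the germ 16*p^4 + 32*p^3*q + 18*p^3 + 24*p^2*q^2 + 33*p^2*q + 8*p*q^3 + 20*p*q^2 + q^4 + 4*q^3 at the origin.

The Hessian of f at 0 is [[0, 0], [0, 0]] with rank 0, so corank 2. A Groebner basis of the Jacobian ideal J(f) in C{p,q} is {p*q^2 + 27*p*q/4 + 9*q^2/2, -81*p*q/8 + q^3 - 27*q^2/4, p^2 + 7*p*q/6 + q^2/3}; counting standard monomials gives mu = 5. Corank 2; j^3 = (2*p + q)*(3*p + 2*q)^2 has shape L^2 M (L != M), so D-series; mu = 5 gives D_5.

D5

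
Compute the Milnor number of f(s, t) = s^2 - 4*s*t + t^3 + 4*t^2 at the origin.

The Hessian of f at 0 has rank 1. Corank 1: A-series; mu = 2 gives A_2.

2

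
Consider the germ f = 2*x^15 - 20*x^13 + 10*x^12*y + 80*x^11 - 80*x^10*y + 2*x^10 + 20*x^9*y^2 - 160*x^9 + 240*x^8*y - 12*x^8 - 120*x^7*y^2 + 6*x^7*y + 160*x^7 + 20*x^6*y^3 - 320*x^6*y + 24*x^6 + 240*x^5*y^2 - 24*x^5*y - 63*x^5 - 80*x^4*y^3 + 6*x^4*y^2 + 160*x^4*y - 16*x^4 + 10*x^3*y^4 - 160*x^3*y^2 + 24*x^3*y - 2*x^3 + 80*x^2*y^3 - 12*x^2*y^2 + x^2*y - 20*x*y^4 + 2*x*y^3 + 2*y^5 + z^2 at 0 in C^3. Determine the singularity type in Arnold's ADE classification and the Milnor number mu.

The Hessian of f at 0 is [[0, 0, 0], [0, 0, 0], [0, 0, 2]] with rank 1, so corank 2. A Groebner basis of the Jacobian ideal J(f) in C{x,y,z} is {x^3, x^2*y, -x^2/4 + x*y^2, -7*x^2/2 + x*y + y^3, z}; counting standard monomials gives mu = 6. Corank 2; j^3 = -x^2*(2*x - y) has shape L^2 M (L != M), so D-series; mu = 6 gives D_6.

Type D_{6}, Milnor number mu = 6.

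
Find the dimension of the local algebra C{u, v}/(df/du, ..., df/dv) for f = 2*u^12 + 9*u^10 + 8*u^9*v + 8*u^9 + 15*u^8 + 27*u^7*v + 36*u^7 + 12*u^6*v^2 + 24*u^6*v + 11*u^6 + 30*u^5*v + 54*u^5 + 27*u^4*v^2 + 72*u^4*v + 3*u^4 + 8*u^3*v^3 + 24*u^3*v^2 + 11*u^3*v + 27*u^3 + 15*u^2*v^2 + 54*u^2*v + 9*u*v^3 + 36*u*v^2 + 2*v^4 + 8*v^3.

7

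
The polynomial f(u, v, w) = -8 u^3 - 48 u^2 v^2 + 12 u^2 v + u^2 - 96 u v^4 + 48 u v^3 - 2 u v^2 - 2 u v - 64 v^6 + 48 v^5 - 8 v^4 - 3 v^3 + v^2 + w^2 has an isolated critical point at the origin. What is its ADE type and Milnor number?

The Hessian of f at 0 has rank 2. Corank 1: A-series; mu = 2 gives A_2.

Type A_2, Milnor number mu = 2.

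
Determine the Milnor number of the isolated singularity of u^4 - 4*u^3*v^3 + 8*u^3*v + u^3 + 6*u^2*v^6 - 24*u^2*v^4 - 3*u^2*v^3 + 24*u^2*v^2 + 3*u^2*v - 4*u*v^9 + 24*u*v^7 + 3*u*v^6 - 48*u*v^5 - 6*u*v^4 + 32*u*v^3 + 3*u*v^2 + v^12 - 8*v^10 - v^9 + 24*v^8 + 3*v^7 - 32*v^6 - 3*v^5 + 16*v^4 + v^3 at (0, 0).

The Hessian of f at 0 is [[0, 0], [0, 0]] with rank 0, so corank 2. A Groebner basis of the Jacobian ideal J(f) in C{u,v} is {v^4, u*v^2 + 4*v^3/3, u^2 + 2*u*v + v^2}; counting standard monomials gives mu = 6. Corank 2; j^3 = (u + v)^3 is a perfect cube, so E-series; the 4-jet and mu = 6 give E_6.

6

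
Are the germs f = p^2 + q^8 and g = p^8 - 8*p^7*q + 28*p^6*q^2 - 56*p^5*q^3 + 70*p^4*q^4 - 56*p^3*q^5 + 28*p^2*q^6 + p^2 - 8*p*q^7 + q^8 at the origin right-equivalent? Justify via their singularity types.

Yes.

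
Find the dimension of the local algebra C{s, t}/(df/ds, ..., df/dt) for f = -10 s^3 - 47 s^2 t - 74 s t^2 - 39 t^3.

The Hessian of f at 0 is [[0, 0], [0, 0]] with rank 0, so corank 2. A Groebner basis of the Jacobian ideal J(f) in C{s,t} is {t^3, s^2 - 23*t^2/11, s*t + 16*t^2/11}; counting standard monomials gives mu = 4. Corank 2; j^3 = -(2*s + 3*t)*(5*s^2 + 16*s*t + 13*t^2) splits into three distinct lines over C (the quadratic factor has nonzero discriminant), so D_4.

4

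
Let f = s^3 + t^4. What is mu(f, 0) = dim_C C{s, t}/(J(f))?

6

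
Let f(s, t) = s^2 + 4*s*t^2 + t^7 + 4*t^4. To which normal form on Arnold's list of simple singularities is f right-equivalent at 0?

A6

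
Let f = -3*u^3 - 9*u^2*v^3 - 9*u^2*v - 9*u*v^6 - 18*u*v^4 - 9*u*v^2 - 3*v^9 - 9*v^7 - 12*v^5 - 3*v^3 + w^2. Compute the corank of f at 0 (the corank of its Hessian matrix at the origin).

2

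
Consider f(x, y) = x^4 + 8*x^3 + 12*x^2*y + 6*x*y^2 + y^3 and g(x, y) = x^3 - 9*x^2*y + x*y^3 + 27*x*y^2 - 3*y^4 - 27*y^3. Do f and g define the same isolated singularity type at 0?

No.

The Hessian of f at 0 is [[0, 0], [0, 0]] with rank 0, so corank 2. A Groebner basis of the Jacobian ideal J(f) in C{x,y} is {y^4, x*y^2 + y^3/3, x^2 + x*y + y^2/4}; counting standard monomials gives mu = 6. Corank 2; j^3 = (2*x + y)^3 is a perfect cube, so E-series; the 4-jet and mu = 6 give E_6. The Hessian of g at 0 is [[0, 0], [0, 0]] with rank 0, so corank 2. A Groebner basis of the Jacobian ideal J(g) in C{x,y} is {x^3 - 9*x^2*y - 162*x^2 + 972*x*y - 1458*y^2, 9*x^2 + x*y^2 - 54*x*y + 81*y^2, 3*x^2 - 18*x*y + y^3 + 27*y^2}; counting standard monomials gives mu = 7. Corank 2; j^3 = (x - 3*y)^3 is a perfect cube, so E-series; the 4-jet and mu = 7 give E_7. f is E_6 but g is E_7, hence not right-equivalent.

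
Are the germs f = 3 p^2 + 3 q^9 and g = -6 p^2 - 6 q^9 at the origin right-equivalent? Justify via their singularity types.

Yes.

The Hessian of f at 0 is [[6, 0], [0, 0]] with rank 1, so corank 1. A Groebner basis of the Jacobian ideal J(f) in C{p,q} is {q^8, p}; counting standard monomials gives mu = 8. Corank 1: A-series; mu = 8 gives A_8. The Hessian of g at 0 is [[-12, 0], [0, 0]] with rank 1, so corank 1. A Groebner basis of the Jacobian ideal J(g) in C{p,q} is {q^8, p}; counting standard monomials gives mu = 8. Corank 1: A-series; mu = 8 gives A_8. Both have type A_8, hence right-equivalent.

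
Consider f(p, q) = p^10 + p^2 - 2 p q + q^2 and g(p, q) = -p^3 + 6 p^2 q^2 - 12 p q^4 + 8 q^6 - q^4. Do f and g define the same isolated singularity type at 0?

The Hessian of f at 0 has rank 1. Corank 1: A-series; mu = 9 gives A_9. The Hessian of g at 0 has rank 0. Corank 2; j^3 = -p^3 is a perfect cube, so E-series; the 4-jet and mu = 6 give E_6. f is A_9 but g is E_6, hence not right-equivalent.

No.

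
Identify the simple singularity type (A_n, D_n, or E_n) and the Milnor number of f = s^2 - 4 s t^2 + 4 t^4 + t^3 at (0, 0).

Type A_{2}, Milnor number mu = 2.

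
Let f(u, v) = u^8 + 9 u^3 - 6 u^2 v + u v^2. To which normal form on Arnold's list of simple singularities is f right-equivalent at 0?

D_9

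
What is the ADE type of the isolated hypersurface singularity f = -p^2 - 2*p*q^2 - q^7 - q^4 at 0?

The Hessian of f at 0 has rank 1. Corank 1: A-series; mu = 6 gives A_6.

A6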